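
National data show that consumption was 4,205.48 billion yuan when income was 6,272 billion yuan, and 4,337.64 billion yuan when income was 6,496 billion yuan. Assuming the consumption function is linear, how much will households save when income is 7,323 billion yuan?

S = 2497.43

MPC = (4337.64 − 4205.48)/(6496 − 6272) = 132.16/224 = 0.59
a = 4205.48 − 0.59(6272) = 4205.48 − 3700.48 = 505
C = 505 + 0.59(7323) = 4825.57
S = 7323 − 4825.57 = 2497.43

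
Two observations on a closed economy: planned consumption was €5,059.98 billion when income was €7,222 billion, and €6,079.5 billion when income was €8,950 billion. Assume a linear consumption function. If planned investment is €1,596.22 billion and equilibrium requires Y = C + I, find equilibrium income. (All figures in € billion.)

MPC = (6079.5 − 5059.98)/(8950 − 7222) = 1019.52/1728 = 0.59
a = 5059.98 − 0.59(7222) = 799
Equilibrium: Y = 799 + 0.59Y + 1596.22
0.41Y = 2395.22, so Y = 2395.22/0.41 = 5842

Y = 5842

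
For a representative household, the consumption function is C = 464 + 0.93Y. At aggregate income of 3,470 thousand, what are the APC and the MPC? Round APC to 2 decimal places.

MPC = 0.93 (the slope of the consumption function)
C = 464 + 0.93(3470) = 3691.1, so APC = 3691.1/3470 = 1.06

APC = 1.06; MPC = 0.93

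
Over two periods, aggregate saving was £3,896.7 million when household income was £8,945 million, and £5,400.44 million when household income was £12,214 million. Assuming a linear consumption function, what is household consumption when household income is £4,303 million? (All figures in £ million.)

C = 2541.62

MPS = ΔS/ΔY = (5400.44 − 3896.7)/(12214 − 8945) = 1503.74/3269 = 0.46
MPC = 1 − MPS = 0.54
Autonomous saving = 3896.7 − 0.46(8945) = -218, so a = 218
C = 218 + 0.54(4303) = 218 + 2323.62 = 2541.62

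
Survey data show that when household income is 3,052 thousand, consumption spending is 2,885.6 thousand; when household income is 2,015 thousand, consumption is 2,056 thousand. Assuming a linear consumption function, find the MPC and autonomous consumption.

MPC = ΔC/ΔY = (2885.6 − 2056)/(3052 − 2015) = 829.6/1037 = 0.8
a = C − MPC·Y = 2056 − 0.8(2015) = 2056 − 1612 = 444

MPC = 0.8; a = 444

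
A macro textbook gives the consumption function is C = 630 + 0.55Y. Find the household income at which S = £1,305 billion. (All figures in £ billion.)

Y = 4300

S = Y − C = -630 + 0.45Y
-630 + 0.45Y = 1305, so 0.45Y = 1935 and Y = 4300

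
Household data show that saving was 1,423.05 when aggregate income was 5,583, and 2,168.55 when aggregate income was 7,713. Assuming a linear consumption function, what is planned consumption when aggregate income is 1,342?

C = 1403.3

MPS = ΔS/ΔY = (2168.55 − 1423.05)/(7713 − 5583) = 745.5/2130 = 0.35
MPC = 1 − MPS = 0.65
Autonomous saving = 1423.05 − 0.35(5583) = -531, so a = 531
C = 531 + 0.65(1342) = 531 + 872.3 = 1403.3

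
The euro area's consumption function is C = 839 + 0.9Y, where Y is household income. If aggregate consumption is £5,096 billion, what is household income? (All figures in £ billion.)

Y = 4730

839 + 0.9Y = 5096
0.9Y = 4257, so Y = 4257/0.9 = 4730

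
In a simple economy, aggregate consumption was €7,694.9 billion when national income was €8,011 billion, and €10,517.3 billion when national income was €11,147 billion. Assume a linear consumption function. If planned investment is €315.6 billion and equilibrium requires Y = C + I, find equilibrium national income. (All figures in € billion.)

MPC = (10517.3 − 7694.9)/(11147 − 8011) = 2822.4/3136 = 0.9
a = 7694.9 − 0.9(8011) = 485
Equilibrium: Y = 485 + 0.9Y + 315.6
0.1Y = 800.6, so Y = 800.6/0.1 = 8006

Y = 8006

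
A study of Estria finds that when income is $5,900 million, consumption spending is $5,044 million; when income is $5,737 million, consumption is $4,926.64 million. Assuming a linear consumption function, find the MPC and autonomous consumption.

MPC = ΔC/ΔY = (5044 − 4926.64)/(5900 − 5737) = 117.36/163 = 0.72
a = C − MPC·Y = 4926.64 − 0.72(5737) = 4926.64 − 4130.64 = 796

MPC = 0.72; a = 796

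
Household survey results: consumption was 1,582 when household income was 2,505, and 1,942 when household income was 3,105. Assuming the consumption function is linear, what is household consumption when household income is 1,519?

C = 990.4

MPC = (1942 − 1582)/(3105 − 2505) = 360/600 = 0.6
a = 1582 − 0.6(2505) = 1582 − 1503 = 79
C = 79 + 0.6(1519) = 79 + 911.4 = 990.4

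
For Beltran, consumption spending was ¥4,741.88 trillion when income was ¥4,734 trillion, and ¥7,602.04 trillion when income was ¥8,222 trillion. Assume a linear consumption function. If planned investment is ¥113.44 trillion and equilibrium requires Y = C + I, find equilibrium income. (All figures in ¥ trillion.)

MPC = (7602.04 − 4741.88)/(8222 − 4734) = 2860.16/3488 = 0.82
a = 4741.88 − 0.82(4734) = 860
Equilibrium: Y = 860 + 0.82Y + 113.44
0.18Y = 973.44, so Y = 973.44/0.18 = 5408

Y = 5408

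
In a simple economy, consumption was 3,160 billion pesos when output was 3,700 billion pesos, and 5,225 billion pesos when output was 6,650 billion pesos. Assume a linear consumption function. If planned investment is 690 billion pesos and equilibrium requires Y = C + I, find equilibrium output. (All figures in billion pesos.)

Y = 4200

MPC = (5225 − 3160)/(6650 − 3700) = 2065/2950 = 0.7
a = 3160 − 0.7(3700) = 570
Equilibrium: Y = 570 + 0.7Y + 690
0.3Y = 1260, so Y = 1260/0.3 = 4200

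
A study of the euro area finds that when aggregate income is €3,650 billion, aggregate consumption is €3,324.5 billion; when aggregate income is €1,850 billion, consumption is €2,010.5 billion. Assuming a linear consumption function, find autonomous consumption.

a = 660

MPC = ΔC/ΔY = (3324.5 − 2010.5)/(3650 − 1850) = 1314/1800 = 0.73
a = C − MPC·Y = 2010.5 − 0.73(1850) = 2010.5 − 1350.5 = 660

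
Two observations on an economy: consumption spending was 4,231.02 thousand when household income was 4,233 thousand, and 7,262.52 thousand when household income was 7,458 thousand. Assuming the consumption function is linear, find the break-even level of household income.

MPC = (7262.52 − 4231.02)/(7458 − 4233) = 3031.5/3225 = 0.94
a = 4231.02 − 0.94(4233) = 4231.02 − 3979.02 = 252
Break-even: Y = a/(1−MPC) = 252/0.06 = 4200

Y = 4200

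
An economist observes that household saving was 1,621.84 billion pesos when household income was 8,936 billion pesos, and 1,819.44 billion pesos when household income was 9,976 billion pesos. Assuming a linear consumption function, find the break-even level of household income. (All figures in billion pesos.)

Y = 400

MPS = ΔS/ΔY = (1819.44 − 1621.84)/(9976 − 8936) = 197.6/1040 = 0.19
MPC = 1 − MPS = 0.81
From S(8936) = 1621.84: −a + 0.19(8936) = 1621.84, so a = 1697.84 − 1621.84 = 76
Break-even (S = 0): Y = a/MPS = 76/0.19 = 400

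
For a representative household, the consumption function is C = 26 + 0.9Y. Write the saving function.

S = Y − C = Y − (26 + 0.9Y) = -26 + (1 − 0.9)Y

S = -26 + 0.1Y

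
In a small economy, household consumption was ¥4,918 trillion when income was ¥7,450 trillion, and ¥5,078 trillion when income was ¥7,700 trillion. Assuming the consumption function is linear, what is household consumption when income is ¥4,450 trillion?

MPC = (5078 − 4918)/(7700 − 7450) = 160/250 = 0.64
a = 4918 − 0.64(7450) = 4918 − 4768 = 150
C = 150 + 0.64(4450) = 150 + 2848 = 2998

C = 2998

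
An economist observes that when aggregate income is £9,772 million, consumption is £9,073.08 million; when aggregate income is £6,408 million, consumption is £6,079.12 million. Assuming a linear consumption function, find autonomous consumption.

MPC = ΔC/ΔY = (9073.08 − 6079.12)/(9772 − 6408) = 2993.96/3364 = 0.89
a = C − MPC·Y = 6079.12 − 0.89(6408) = 6079.12 − 5703.12 = 376

a = 376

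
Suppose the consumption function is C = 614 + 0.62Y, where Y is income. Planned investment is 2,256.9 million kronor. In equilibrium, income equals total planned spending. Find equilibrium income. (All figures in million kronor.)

Y = C + I = 614 + 0.62Y + 2256.9
Y − 0.62Y = 2870.9
0.38Y = 2870.9, so Y = 2870.9/0.38 = 7555

Y = 7555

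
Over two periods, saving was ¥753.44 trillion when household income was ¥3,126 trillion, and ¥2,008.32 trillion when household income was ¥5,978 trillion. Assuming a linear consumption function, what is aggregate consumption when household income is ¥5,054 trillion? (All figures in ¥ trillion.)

C = 3452.24

MPS = ΔS/ΔY = (2008.32 − 753.44)/(5978 − 3126) = 1254.88/2852 = 0.44
MPC = 1 − MPS = 0.56
Autonomous saving = 753.44 − 0.44(3126) = -622, so a = 622
C = 622 + 0.56(5054) = 622 + 2830.24 = 3452.24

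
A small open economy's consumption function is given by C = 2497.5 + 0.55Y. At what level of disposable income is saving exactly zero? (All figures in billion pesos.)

At break-even, C = Y: 2497.5 + 0.55Y = Y
0.45Y = 2497.5, so Y = 2497.5/0.45 = 5550

Y = 5550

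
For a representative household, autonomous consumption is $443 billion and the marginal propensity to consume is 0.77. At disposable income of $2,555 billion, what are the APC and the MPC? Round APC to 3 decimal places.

APC = 0.943; MPC = 0.77

MPC = 0.77 (the slope of the consumption function)
C = 443 + 0.77(2555) = 2410.35, so APC = 2410.35/2555 = 0.943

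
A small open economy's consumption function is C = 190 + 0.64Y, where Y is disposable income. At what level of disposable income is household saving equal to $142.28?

Y = 923

S = Y − C = -190 + 0.36Y
-190 + 0.36Y = 142.28, so 0.36Y = 332.28 and Y = 923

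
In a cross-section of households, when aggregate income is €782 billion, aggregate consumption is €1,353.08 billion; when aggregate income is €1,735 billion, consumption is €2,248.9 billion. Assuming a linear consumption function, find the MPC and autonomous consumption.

MPC = 0.94; a = 618

MPC = ΔC/ΔY = (2248.9 − 1353.08)/(1735 − 782) = 895.82/953 = 0.94
a = C − MPC·Y = 1353.08 − 0.94(782) = 1353.08 − 735.08 = 618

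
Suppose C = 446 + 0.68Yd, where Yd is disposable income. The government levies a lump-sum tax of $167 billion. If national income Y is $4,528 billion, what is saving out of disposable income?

S = 949.52

Yd = Y − T = 4528 − 167 = 4361
C = 446 + 0.68(4361) = 446 + 2965.48 = 3411.48
S = Yd − C = 4361 − 3411.48 = 949.52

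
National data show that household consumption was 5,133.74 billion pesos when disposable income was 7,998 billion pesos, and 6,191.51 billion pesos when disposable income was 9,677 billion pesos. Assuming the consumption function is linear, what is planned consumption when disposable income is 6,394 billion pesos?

MPC = (6191.51 − 5133.74)/(9677 − 7998) = 1057.77/1679 = 0.63
a = 5133.74 − 0.63(7998) = 5133.74 − 5038.74 = 95
C = 95 + 0.63(6394) = 95 + 4028.22 = 4123.22

C = 4123.22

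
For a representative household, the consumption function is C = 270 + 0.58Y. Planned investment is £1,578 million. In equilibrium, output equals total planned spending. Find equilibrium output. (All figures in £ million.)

Y = 4400

Y = C + I = 270 + 0.58Y + 1578
Y − 0.58Y = 1848
0.42Y = 1848, so Y = 1848/0.42 = 4400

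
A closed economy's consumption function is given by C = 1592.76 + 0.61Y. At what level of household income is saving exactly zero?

At break-even, C = Y: 1592.76 + 0.61Y = Y
0.39Y = 1592.76, so Y = 1592.76/0.39 = 4084

Y = 4084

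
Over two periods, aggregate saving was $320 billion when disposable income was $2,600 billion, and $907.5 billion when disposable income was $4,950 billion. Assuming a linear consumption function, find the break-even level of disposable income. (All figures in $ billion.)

Y = 1320

MPS = ΔS/ΔY = (907.5 − 320)/(4950 − 2600) = 587.5/2350 = 0.25
MPC = 1 − MPS = 0.75
From S(2600) = 320: −a + 0.25(2600) = 320, so a = 650 − 320 = 330
Break-even (S = 0): Y = a/MPS = 330/0.25 = 1320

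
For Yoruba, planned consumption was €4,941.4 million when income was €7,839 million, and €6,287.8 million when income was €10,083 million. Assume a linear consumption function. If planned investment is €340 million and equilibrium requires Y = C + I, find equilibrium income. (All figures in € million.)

Y = 1445

MPC = (6287.8 − 4941.4)/(10083 − 7839) = 1346.4/2244 = 0.6
a = 4941.4 − 0.6(7839) = 238
Equilibrium: Y = 238 + 0.6Y + 340
0.4Y = 578, so Y = 578/0.4 = 1445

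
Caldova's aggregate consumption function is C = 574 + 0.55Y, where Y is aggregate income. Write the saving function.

S = Y − C = Y − (574 + 0.55Y) = -574 + (1 − 0.55)Y

S = -574 + 0.45Y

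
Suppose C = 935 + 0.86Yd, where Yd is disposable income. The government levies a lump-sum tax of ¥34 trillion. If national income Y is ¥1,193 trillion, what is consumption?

C = 1931.74

Yd = Y − T = 1193 − 34 = 1159
C = 935 + 0.86(1159) = 935 + 996.74 = 1931.74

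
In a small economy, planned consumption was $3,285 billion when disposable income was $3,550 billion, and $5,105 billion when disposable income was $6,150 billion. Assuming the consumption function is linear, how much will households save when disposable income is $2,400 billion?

MPC = (5105 − 3285)/(6150 − 3550) = 1820/2600 = 0.7
a = 3285 − 0.7(3550) = 3285 − 2485 = 800
C = 800 + 0.7(2400) = 2480
S = 2400 − 2480 = -80

S = -80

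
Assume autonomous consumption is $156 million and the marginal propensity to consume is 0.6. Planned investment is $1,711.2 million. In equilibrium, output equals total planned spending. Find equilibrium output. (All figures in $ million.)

Y = C + I = 156 + 0.6Y + 1711.2
Y − 0.6Y = 1867.2
0.4Y = 1867.2, so Y = 1867.2/0.4 = 4668

Y = 4668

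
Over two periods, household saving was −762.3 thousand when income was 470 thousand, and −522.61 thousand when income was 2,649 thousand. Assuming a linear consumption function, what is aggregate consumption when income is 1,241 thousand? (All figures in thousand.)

C = 1918.49

MPS = ΔS/ΔY = (-522.61 − (-762.3))/(2649 − 470) = 239.69/2179 = 0.11
MPC = 1 − MPS = 0.89
Autonomous saving = -762.3 − 0.11(470) = -814, so a = 814
C = 814 + 0.89(1241) = 814 + 1104.49 = 1918.49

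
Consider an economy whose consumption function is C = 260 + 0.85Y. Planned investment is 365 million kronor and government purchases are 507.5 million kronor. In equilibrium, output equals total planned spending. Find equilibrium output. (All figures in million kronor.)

Y = C + I + G = 260 + 0.85Y + 365 + 507.5
Y − 0.85Y = 1132.5
0.15Y = 1132.5, so Y = 1132.5/0.15 = 7550

Y = 7550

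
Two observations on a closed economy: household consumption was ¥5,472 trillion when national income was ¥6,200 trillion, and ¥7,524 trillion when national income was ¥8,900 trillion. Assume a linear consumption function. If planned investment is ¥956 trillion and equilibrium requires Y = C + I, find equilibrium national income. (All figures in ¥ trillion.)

MPC = (7524 − 5472)/(8900 − 6200) = 2052/2700 = 0.76
a = 5472 − 0.76(6200) = 760
Equilibrium: Y = 760 + 0.76Y + 956
0.24Y = 1716, so Y = 1716/0.24 = 7150

Y = 7150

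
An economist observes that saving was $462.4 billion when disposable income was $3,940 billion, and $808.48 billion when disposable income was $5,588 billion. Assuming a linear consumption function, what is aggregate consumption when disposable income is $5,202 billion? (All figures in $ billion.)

C = 4474.58

MPS = ΔS/ΔY = (808.48 − 462.4)/(5588 − 3940) = 346.08/1648 = 0.21
MPC = 1 − MPS = 0.79
Autonomous saving = 462.4 − 0.21(3940) = -365, so a = 365
C = 365 + 0.79(5202) = 365 + 4109.58 = 4474.58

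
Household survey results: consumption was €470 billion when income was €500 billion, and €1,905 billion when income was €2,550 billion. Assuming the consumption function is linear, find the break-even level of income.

Y = 400

MPC = (1905 − 470)/(2550 − 500) = 1435/2050 = 0.7
a = 470 − 0.7(500) = 470 − 350 = 120
Break-even: Y = a/(1−MPC) = 120/0.3 = 400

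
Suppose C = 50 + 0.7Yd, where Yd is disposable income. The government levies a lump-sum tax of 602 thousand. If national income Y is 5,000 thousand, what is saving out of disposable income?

Yd = Y − T = 5000 − 602 = 4398
C = 50 + 0.7(4398) = 50 + 3078.6 = 3128.6
S = Yd − C = 4398 − 3128.6 = 1269.4

S = 1269.4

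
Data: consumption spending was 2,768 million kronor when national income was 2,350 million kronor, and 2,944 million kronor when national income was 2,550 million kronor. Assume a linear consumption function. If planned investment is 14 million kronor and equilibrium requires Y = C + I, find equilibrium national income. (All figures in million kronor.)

Y = 5950

MPC = (2944 − 2768)/(2550 − 2350) = 176/200 = 0.88
a = 2768 − 0.88(2350) = 700
Equilibrium: Y = 700 + 0.88Y + 14
0.12Y = 714, so Y = 714/0.12 = 5950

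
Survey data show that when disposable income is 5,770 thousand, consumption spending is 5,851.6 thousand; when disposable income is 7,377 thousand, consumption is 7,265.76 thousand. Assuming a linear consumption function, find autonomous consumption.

a = 774

MPC = ΔC/ΔY = (7265.76 − 5851.6)/(7377 − 5770) = 1414.16/1607 = 0.88
a = C − MPC·Y = 5851.6 − 0.88(5770) = 5851.6 − 5077.6 = 774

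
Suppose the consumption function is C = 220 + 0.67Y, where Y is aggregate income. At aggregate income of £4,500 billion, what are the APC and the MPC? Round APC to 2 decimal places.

APC = 0.72; MPC = 0.67

MPC = 0.67 (the slope of the consumption function)
C = 220 + 0.67(4500) = 3235, so APC = 3235/4500 = 0.72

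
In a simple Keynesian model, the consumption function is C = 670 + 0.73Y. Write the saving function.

S = Y − C = Y − (670 + 0.73Y) = -670 + (1 − 0.73)Y

S = -670 + 0.27Y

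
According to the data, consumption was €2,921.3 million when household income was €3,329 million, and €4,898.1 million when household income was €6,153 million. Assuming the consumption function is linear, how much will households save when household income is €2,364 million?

S = 118.2

MPC = (4898.1 − 2921.3)/(6153 − 3329) = 1976.8/2824 = 0.7
a = 2921.3 − 0.7(3329) = 2921.3 − 2330.3 = 591
C = 591 + 0.7(2364) = 2245.8
S = 2364 − 2245.8 = 118.2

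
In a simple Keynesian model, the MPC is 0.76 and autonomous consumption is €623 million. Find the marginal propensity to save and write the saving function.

MPS = 0.24; S = -623 + 0.24Y

MPS = 1 − MPC = 1 − 0.76 = 0.24
S = Y − C = -623 + 0.24Y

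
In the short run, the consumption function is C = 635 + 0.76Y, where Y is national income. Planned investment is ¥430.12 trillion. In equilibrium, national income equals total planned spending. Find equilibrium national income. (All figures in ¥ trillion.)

Y = C + I = 635 + 0.76Y + 430.12
Y − 0.76Y = 1065.12
0.24Y = 1065.12, so Y = 1065.12/0.24 = 4438

Y = 4438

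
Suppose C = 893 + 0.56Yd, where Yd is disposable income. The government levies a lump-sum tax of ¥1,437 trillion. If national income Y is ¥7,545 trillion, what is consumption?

C = 4313.48

Yd = Y − T = 7545 − 1437 = 6108
C = 893 + 0.56(6108) = 893 + 3420.48 = 4313.48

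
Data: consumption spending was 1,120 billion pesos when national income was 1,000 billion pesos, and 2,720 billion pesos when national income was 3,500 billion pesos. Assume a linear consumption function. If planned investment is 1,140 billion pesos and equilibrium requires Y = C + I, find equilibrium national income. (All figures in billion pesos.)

MPC = (2720 − 1120)/(3500 − 1000) = 1600/2500 = 0.64
a = 1120 − 0.64(1000) = 480
Equilibrium: Y = 480 + 0.64Y + 1140
0.36Y = 1620, so Y = 1620/0.36 = 4500

Y = 4500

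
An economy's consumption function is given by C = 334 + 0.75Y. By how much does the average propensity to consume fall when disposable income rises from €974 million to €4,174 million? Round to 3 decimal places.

At Y = 974: C = 334 + 0.75(974) = 1064.5, APC = 1064.5/974 = 1.0929
At Y = 4174: C = 3464.5, APC = 3464.5/4174 = 0.8300
Fall in APC = 1.0929 − 0.8300 = 0.2629 ≈ 0.263

ΔAPC = 0.263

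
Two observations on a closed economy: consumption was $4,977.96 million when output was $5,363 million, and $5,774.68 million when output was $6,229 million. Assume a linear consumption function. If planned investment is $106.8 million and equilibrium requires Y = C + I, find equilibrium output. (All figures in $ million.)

Y = 1885

MPC = (5774.68 − 4977.96)/(6229 − 5363) = 796.72/866 = 0.92
a = 4977.96 − 0.92(5363) = 44
Equilibrium: Y = 44 + 0.92Y + 106.8
0.08Y = 150.8, so Y = 150.8/0.08 = 1885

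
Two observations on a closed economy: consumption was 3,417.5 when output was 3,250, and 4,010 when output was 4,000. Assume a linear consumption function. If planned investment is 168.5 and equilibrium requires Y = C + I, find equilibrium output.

MPC = (4010 − 3417.5)/(4000 − 3250) = 592.5/750 = 0.79
a = 3417.5 − 0.79(3250) = 850
Equilibrium: Y = 850 + 0.79Y + 168.5
0.21Y = 1018.5, so Y = 1018.5/0.21 = 4850

Y = 4850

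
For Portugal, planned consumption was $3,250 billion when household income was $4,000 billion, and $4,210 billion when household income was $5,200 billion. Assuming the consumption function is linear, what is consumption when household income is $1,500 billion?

C = 1250

MPC = (4210 − 3250)/(5200 − 4000) = 960/1200 = 0.8
a = 3250 − 0.8(4000) = 3250 − 3200 = 50
C = 50 + 0.8(1500) = 50 + 1200 = 1250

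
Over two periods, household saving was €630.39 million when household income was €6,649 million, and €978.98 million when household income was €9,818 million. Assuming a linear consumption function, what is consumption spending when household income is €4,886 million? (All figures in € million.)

C = 4449.54

MPS = ΔS/ΔY = (978.98 − 630.39)/(9818 − 6649) = 348.59/3169 = 0.11
MPC = 1 − MPS = 0.89
Autonomous saving = 630.39 − 0.11(6649) = -101, so a = 101
C = 101 + 0.89(4886) = 101 + 4348.54 = 4449.54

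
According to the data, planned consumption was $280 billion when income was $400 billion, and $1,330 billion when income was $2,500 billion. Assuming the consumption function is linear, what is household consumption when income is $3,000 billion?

MPC = (1330 − 280)/(2500 − 400) = 1050/2100 = 0.5
a = 280 − 0.5(400) = 280 − 200 = 80
C = 80 + 0.5(3000) = 80 + 1500 = 1580

C = 1580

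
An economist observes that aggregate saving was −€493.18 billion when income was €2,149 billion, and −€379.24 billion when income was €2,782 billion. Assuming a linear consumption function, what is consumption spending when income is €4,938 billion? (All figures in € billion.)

MPS = ΔS/ΔY = (-379.24 − (-493.18))/(2782 − 2149) = 113.94/633 = 0.18
MPC = 1 − MPS = 0.82
Autonomous saving = -493.18 − 0.18(2149) = -880, so a = 880
C = 880 + 0.82(4938) = 880 + 4049.16 = 4929.16

C = 4929.16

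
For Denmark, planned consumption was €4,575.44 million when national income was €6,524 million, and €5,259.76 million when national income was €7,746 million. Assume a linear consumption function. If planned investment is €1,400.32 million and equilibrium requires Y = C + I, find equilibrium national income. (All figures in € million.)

Y = 5278

MPC = (5259.76 − 4575.44)/(7746 − 6524) = 684.32/1222 = 0.56
a = 4575.44 − 0.56(6524) = 922
Equilibrium: Y = 922 + 0.56Y + 1400.32
0.44Y = 2322.32, so Y = 2322.32/0.44 = 5278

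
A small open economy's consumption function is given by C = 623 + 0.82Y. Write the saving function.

S = Y − C = Y − (623 + 0.82Y) = -623 + (1 − 0.82)Y

S = -623 + 0.18Y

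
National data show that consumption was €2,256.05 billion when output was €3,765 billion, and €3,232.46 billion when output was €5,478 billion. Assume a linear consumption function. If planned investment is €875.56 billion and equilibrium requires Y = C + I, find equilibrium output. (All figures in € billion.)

Y = 2292

MPC = (3232.46 − 2256.05)/(5478 − 3765) = 976.41/1713 = 0.57
a = 2256.05 − 0.57(3765) = 110
Equilibrium: Y = 110 + 0.57Y + 875.56
0.43Y = 985.56, so Y = 985.56/0.43 = 2292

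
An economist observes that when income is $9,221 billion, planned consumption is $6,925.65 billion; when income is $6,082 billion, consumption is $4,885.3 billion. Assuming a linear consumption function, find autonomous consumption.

a = 932

MPC = ΔC/ΔY = (6925.65 − 4885.3)/(9221 − 6082) = 2040.35/3139 = 0.65
a = C − MPC·Y = 4885.3 − 0.65(6082) = 4885.3 − 3953.3 = 932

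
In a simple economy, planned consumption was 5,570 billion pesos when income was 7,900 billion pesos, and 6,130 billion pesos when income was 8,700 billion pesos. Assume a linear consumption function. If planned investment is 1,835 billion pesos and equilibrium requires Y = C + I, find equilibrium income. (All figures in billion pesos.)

Y = 6250

MPC = (6130 − 5570)/(8700 − 7900) = 560/800 = 0.7
a = 5570 − 0.7(7900) = 40
Equilibrium: Y = 40 + 0.7Y + 1835
0.3Y = 1875, so Y = 1875/0.3 = 6250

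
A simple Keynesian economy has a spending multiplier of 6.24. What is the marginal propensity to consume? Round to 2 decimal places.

k = 1/(1 − MPC), so 1 − MPC = 1/k = 1/6.24 = 0.1603
MPC = 1 − 0.1603 = 0.84

MPC = 0.84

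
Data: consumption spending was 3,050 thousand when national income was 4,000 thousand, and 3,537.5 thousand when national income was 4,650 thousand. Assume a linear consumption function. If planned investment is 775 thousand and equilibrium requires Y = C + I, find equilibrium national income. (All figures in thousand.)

MPC = (3537.5 − 3050)/(4650 − 4000) = 487.5/650 = 0.75
a = 3050 − 0.75(4000) = 50
Equilibrium: Y = 50 + 0.75Y + 775
0.25Y = 825, so Y = 825/0.25 = 3300

Y = 3300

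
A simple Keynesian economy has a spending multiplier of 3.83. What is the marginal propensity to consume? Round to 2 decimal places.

k = 1/(1 − MPC), so 1 − MPC = 1/k = 1/3.83 = 0.2611
MPC = 1 − 0.2611 = 0.74

MPC = 0.74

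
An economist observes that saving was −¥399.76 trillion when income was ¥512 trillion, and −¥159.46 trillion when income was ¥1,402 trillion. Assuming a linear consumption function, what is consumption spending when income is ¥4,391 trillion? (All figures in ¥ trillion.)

C = 3743.43

MPS = ΔS/ΔY = (-159.46 − (-399.76))/(1402 − 512) = 240.3/890 = 0.27
MPC = 1 − MPS = 0.73
Autonomous saving = -399.76 − 0.27(512) = -538, so a = 538
C = 538 + 0.73(4391) = 538 + 3205.43 = 3743.43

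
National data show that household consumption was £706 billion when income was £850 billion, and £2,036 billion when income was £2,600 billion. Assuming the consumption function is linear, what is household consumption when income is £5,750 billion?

MPC = (2036 − 706)/(2600 − 850) = 1330/1750 = 0.76
a = 706 − 0.76(850) = 706 − 646 = 60
C = 60 + 0.76(5750) = 60 + 4370 = 4430

C = 4430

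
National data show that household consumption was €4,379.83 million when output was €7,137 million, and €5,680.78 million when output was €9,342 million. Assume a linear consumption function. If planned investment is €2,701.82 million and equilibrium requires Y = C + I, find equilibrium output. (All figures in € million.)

MPC = (5680.78 − 4379.83)/(9342 − 7137) = 1300.95/2205 = 0.59
a = 4379.83 − 0.59(7137) = 169
Equilibrium: Y = 169 + 0.59Y + 2701.82
0.41Y = 2870.82, so Y = 2870.82/0.41 = 7002

Y = 7002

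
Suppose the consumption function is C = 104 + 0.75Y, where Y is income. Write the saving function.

S = -104 + 0.25Y

S = Y − C = Y − (104 + 0.75Y) = -104 + (1 − 0.75)Y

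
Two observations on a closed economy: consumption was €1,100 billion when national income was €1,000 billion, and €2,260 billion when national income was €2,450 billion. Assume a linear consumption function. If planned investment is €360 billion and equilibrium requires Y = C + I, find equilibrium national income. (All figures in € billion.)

MPC = (2260 − 1100)/(2450 − 1000) = 1160/1450 = 0.8
a = 1100 − 0.8(1000) = 300
Equilibrium: Y = 300 + 0.8Y + 360
0.2Y = 660, so Y = 660/0.2 = 3300

Y = 3300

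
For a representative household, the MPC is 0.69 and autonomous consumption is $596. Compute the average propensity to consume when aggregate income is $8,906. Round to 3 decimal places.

APC = 0.757

C = 596 + 0.69(8906) = 6741.14
APC = C/Y = 6741.14/8906 = 0.757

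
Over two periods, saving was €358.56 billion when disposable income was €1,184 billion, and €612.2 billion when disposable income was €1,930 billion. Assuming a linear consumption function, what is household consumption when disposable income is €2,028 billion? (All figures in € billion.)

MPS = ΔS/ΔY = (612.2 − 358.56)/(1930 − 1184) = 253.64/746 = 0.34
MPC = 1 − MPS = 0.66
Autonomous saving = 358.56 − 0.34(1184) = -44, so a = 44
C = 44 + 0.66(2028) = 44 + 1338.48 = 1382.48

C = 1382.48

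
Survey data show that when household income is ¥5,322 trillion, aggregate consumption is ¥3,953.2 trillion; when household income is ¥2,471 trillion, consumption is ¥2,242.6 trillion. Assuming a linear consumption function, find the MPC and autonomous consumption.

MPC = ΔC/ΔY = (3953.2 − 2242.6)/(5322 − 2471) = 1710.6/2851 = 0.6
a = C − MPC·Y = 2242.6 − 0.6(2471) = 2242.6 − 1482.6 = 760

MPC = 0.6; a = 760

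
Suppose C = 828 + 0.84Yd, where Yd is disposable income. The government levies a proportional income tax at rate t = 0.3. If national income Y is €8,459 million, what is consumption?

Yd = (1 − 0.3)(8459) = 0.7(8459) = 5921.3
C = 828 + 0.84(5921.3) = 828 + 4973.892 = 5801.892

C = 5801.892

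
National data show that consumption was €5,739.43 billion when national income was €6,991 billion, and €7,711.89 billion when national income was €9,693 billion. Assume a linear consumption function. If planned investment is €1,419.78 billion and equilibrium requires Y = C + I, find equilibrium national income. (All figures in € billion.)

MPC = (7711.89 − 5739.43)/(9693 − 6991) = 1972.46/2702 = 0.73
a = 5739.43 − 0.73(6991) = 636
Equilibrium: Y = 636 + 0.73Y + 1419.78
0.27Y = 2055.78, so Y = 2055.78/0.27 = 7614

Y = 7614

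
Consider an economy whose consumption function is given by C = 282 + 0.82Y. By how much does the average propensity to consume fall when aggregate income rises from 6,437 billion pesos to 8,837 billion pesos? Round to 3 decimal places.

ΔAPC = 0.012

At Y = 6437: C = 282 + 0.82(6437) = 5560.34, APC = 5560.34/6437 = 0.8638
At Y = 8837: C = 7528.34, APC = 7528.34/8837 = 0.8519
Fall in APC = 0.8638 − 0.8519 = 0.0119 ≈ 0.012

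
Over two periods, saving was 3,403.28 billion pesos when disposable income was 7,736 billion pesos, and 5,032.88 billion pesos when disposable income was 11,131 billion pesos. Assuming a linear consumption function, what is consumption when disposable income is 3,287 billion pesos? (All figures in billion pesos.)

C = 2019.24

MPS = ΔS/ΔY = (5032.88 − 3403.28)/(11131 − 7736) = 1629.6/3395 = 0.48
MPC = 1 − MPS = 0.52
Autonomous saving = 3403.28 − 0.48(7736) = -310, so a = 310
C = 310 + 0.52(3287) = 310 + 1709.24 = 2019.24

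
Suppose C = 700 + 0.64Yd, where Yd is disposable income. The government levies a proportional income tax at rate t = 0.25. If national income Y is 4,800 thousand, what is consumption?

C = 3004

Yd = (1 − 0.25)(4800) = 0.75(4800) = 3600
C = 700 + 0.64(3600) = 700 + 2304 = 3004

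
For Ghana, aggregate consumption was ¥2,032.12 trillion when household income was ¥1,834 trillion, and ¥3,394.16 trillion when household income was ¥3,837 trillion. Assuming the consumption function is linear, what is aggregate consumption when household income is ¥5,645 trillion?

C = 4623.6

MPC = (3394.16 − 2032.12)/(3837 − 1834) = 1362.04/2003 = 0.68
a = 2032.12 − 0.68(1834) = 2032.12 − 1247.12 = 785
C = 785 + 0.68(5645) = 785 + 3838.6 = 4623.6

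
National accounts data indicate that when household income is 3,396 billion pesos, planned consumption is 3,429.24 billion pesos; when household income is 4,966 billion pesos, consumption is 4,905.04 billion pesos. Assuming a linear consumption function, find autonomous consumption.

MPC = ΔC/ΔY = (4905.04 − 3429.24)/(4966 − 3396) = 1475.8/1570 = 0.94
a = C − MPC·Y = 3429.24 − 0.94(3396) = 3429.24 − 3192.24 = 237

a = 237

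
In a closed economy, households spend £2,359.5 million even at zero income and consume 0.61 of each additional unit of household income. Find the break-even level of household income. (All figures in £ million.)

At break-even, C = Y: 2359.5 + 0.61Y = Y
0.39Y = 2359.5, so Y = 2359.5/0.39 = 6050

Y = 6050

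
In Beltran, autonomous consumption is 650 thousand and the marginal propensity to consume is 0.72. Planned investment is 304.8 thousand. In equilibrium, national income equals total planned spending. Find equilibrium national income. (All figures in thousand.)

Y = C + I = 650 + 0.72Y + 304.8
Y − 0.72Y = 954.8
0.28Y = 954.8, so Y = 954.8/0.28 = 3410

Y = 3410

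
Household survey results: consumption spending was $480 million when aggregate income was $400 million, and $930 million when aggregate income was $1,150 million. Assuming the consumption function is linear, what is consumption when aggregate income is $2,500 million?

C = 1740

MPC = (930 − 480)/(1150 − 400) = 450/750 = 0.6
a = 480 − 0.6(400) = 480 − 240 = 240
C = 240 + 0.6(2500) = 240 + 1500 = 1740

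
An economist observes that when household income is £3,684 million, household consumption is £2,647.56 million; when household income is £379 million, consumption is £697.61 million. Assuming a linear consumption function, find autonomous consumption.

MPC = ΔC/ΔY = (2647.56 − 697.61)/(3684 − 379) = 1949.95/3305 = 0.59
a = C − MPC·Y = 697.61 − 0.59(379) = 697.61 − 223.61 = 474

a = 474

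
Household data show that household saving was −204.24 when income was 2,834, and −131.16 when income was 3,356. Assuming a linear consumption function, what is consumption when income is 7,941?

MPS = ΔS/ΔY = (-131.16 − (-204.24))/(3356 − 2834) = 73.08/522 = 0.14
MPC = 1 − MPS = 0.86
Autonomous saving = -204.24 − 0.14(2834) = -601, so a = 601
C = 601 + 0.86(7941) = 601 + 6829.26 = 7430.26

C = 7430.26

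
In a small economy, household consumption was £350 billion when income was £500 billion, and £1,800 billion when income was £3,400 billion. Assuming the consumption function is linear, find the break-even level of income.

Y = 200

MPC = (1800 − 350)/(3400 − 500) = 1450/2900 = 0.5
a = 350 − 0.5(500) = 350 − 250 = 100
Break-even: Y = a/(1−MPC) = 100/0.5 = 200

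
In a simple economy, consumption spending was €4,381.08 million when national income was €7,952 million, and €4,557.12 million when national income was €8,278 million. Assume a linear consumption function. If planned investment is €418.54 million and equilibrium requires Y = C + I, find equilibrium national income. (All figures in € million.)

Y = 1099

MPC = (4557.12 − 4381.08)/(8278 − 7952) = 176.04/326 = 0.54
a = 4381.08 − 0.54(7952) = 87
Equilibrium: Y = 87 + 0.54Y + 418.54
0.46Y = 505.54, so Y = 505.54/0.46 = 1099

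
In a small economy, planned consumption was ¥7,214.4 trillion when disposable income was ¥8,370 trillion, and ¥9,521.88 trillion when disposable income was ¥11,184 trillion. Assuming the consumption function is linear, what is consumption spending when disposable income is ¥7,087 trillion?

C = 6162.34

MPC = (9521.88 − 7214.4)/(11184 − 8370) = 2307.48/2814 = 0.82
a = 7214.4 − 0.82(8370) = 7214.4 − 6863.4 = 351
C = 351 + 0.82(7087) = 351 + 5811.34 = 6162.34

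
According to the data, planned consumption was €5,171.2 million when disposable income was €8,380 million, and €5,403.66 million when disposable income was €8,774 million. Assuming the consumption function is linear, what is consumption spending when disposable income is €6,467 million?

MPC = (5403.66 − 5171.2)/(8774 − 8380) = 232.46/394 = 0.59
a = 5171.2 − 0.59(8380) = 5171.2 − 4944.2 = 227
C = 227 + 0.59(6467) = 227 + 3815.53 = 4042.53

C = 4042.53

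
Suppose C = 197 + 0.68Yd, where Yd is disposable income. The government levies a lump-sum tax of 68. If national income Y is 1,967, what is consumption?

Yd = Y − T = 1967 − 68 = 1899
C = 197 + 0.68(1899) = 197 + 1291.32 = 1488.32

C = 1488.32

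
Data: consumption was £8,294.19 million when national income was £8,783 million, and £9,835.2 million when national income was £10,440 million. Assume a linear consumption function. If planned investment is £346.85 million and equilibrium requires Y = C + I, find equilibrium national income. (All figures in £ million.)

MPC = (9835.2 − 8294.19)/(10440 − 8783) = 1541.01/1657 = 0.93
a = 8294.19 − 0.93(8783) = 126
Equilibrium: Y = 126 + 0.93Y + 346.85
0.07Y = 472.85, so Y = 472.85/0.07 = 6755

Y = 6755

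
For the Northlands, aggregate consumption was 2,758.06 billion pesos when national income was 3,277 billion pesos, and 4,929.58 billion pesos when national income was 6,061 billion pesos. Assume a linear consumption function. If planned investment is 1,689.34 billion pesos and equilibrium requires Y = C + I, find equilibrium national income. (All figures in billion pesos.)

Y = 8597

MPC = (4929.58 − 2758.06)/(6061 − 3277) = 2171.52/2784 = 0.78
a = 2758.06 − 0.78(3277) = 202
Equilibrium: Y = 202 + 0.78Y + 1689.34
0.22Y = 1891.34, so Y = 1891.34/0.22 = 8597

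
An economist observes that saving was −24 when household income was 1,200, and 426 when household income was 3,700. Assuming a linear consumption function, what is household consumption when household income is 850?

MPS = ΔS/ΔY = (426 − (-24))/(3700 − 1200) = 450/2500 = 0.18
MPC = 1 − MPS = 0.82
Autonomous saving = -24 − 0.18(1200) = -240, so a = 240
C = 240 + 0.82(850) = 240 + 697 = 937

C = 937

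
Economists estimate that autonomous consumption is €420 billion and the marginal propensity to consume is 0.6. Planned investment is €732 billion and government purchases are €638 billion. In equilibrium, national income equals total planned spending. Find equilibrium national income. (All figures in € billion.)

Y = 4475

Y = C + I + G = 420 + 0.6Y + 732 + 638
Y − 0.6Y = 1790
0.4Y = 1790, so Y = 1790/0.4 = 4475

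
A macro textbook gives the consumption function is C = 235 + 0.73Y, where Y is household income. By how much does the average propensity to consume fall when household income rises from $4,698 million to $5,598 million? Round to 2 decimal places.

ΔAPC = 0.01

At Y = 4698: C = 235 + 0.73(4698) = 3664.54, APC = 3664.54/4698 = 0.780
At Y = 5598: C = 4321.54, APC = 4321.54/5598 = 0.772
Fall in APC = 0.780 − 0.772 = 0.008 ≈ 0.01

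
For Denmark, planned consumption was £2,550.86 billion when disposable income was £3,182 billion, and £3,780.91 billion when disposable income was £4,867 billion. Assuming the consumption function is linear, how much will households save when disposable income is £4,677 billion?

MPC = (3780.91 − 2550.86)/(4867 − 3182) = 1230.05/1685 = 0.73
a = 2550.86 − 0.73(3182) = 2550.86 − 2322.86 = 228
C = 228 + 0.73(4677) = 3642.21
S = 4677 − 3642.21 = 1034.79

S = 1034.79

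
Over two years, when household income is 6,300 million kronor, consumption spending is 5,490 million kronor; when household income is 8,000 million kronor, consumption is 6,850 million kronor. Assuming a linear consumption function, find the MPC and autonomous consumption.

MPC = ΔC/ΔY = (6850 − 5490)/(8000 − 6300) = 1360/1700 = 0.8
a = C − MPC·Y = 5490 − 0.8(6300) = 5490 − 5040 = 450

MPC = 0.8; a = 450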